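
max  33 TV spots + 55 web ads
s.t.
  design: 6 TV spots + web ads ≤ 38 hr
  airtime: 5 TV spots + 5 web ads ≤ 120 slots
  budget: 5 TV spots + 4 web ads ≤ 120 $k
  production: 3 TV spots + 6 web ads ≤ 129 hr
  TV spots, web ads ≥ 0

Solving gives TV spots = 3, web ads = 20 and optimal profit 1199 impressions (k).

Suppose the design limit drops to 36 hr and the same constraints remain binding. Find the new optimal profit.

1197

Binding: design and production. Non-binding: airtime (5 unused), budget (25 unused).
Since airtime, budget are not tight, their duals are 0.
From A_Bᵀ y = c: 6·y_design + 3·y_production = 33; 1·y_design + 6·y_production = 55.
Solving: y_design = 1, y_production = 9.
Δz = y_design·Δb = 1 × (-2) = -2, so new z* = 1199 − 2 = 1197.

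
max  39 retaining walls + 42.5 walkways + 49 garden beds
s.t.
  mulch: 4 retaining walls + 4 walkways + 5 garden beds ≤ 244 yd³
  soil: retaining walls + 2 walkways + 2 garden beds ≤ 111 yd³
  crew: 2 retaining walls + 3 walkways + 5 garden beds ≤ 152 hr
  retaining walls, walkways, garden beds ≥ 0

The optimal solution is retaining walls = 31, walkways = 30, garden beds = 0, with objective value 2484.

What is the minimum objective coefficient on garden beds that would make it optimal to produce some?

57.5

Binding: mulch and crew. Non-binding: soil (20 unused).
Slack constraints have shadow price 0 (complementary slackness).
The binding rows give the dual system: 4·y_mulch + 2·y_crew = 39 and 4·y_mulch + 3·y_crew = 42.5.
This yields shadow prices y_mulch = 8, y_crew = 3.5.
garden beds enters the basis when its profit ≥ yᵀa₃ = 8·5 + 3.5·5 = 57.5.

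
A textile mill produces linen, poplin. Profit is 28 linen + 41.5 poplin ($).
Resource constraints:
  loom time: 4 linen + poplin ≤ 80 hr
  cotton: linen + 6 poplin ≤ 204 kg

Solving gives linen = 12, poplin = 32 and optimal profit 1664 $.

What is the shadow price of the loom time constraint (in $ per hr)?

At the optimum: loom time uses 80 of 80 (binding); cotton uses 204 of 204 (binding).
Dual feasibility on the basic columns requires 4·y_loom time + 1·y_cotton = 28, 1·y_loom time + 6·y_cotton = 41.5.
→ y_loom time = 5.5 and y_cotton = 6.
Shadow price of loom time = 5.5.

5.5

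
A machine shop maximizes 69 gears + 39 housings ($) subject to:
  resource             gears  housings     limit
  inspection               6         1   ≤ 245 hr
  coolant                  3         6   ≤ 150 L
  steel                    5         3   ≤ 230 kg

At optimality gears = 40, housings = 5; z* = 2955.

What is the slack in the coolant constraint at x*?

0

coolant used = 3·40 + 6·5 = 150; slack = 150 − 150 = 0.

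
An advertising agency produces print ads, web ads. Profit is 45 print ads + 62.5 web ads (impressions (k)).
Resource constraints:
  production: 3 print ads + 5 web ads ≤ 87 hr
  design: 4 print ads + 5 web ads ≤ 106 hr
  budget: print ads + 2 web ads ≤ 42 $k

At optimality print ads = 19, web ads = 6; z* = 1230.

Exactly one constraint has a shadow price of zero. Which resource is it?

production: 87/87 (binding)
design: 106/106 (binding)
budget: 31/42 (slack 11)
By complementary slackness, a constraint with positive slack has shadow price 0 → budget.

budget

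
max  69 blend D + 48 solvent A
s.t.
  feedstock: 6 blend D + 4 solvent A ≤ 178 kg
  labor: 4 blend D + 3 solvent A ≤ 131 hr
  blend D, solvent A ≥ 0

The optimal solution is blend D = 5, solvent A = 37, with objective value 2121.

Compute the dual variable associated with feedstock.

At the optimum: feedstock uses 178 of 178 (binding); labor uses 131 of 131 (binding).
Dual feasibility on the basic columns requires 6·y_feedstock + 4·y_labor = 69, 4·y_feedstock + 3·y_labor = 48.
Solving: y_feedstock = 7.5, y_labor = 6.
Shadow price of feedstock = 7.5.

7.5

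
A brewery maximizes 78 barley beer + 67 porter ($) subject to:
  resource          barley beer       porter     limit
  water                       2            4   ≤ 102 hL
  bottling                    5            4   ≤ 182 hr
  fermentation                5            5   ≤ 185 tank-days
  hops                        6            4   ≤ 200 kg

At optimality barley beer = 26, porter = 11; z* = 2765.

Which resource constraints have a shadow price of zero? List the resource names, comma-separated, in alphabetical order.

bottling, water

water: 96/102 (slack 6)
bottling: 174/182 (slack 8)
fermentation: 185/185 (binding)
hops: 200/200 (binding)
By complementary slackness, a constraint with positive slack has shadow price 0 → bottling, water.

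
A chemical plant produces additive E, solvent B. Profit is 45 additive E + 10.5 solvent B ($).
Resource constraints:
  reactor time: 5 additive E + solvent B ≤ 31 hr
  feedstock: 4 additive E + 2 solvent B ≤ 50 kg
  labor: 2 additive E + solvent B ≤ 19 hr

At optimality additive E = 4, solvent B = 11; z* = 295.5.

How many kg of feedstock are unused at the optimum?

12

feedstock used = 4·4 + 2·11 = 38; slack = 50 − 38 = 12.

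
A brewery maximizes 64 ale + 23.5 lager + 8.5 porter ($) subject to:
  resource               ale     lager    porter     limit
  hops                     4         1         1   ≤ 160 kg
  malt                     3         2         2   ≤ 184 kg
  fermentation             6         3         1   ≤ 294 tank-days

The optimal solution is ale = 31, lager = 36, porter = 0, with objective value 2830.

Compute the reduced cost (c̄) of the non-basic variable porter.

-5

Check each constraint at x*: hops 160/160 (tight); malt 165/184 (slack 19); fermentation 294/294 (tight).
By complementary slackness, y = 0 for the non-binding constraint.
From A_Bᵀ y = c: 4·y_hops + 6·y_fermentation = 64; 1·y_hops + 3·y_fermentation = 23.5.
Solving: y_hops = 8.5, y_fermentation = 5.
Reduced cost of porter: c₃ − yᵀa₃ = 8.5 − (8.5·1 + 5·1) = 8.5 − 13.5 = -5.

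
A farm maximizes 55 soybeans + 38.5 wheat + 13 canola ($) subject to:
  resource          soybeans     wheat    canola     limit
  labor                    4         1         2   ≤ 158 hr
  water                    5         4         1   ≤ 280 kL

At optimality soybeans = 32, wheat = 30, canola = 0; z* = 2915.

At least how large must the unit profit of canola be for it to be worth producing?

14

Check each constraint at x*: labor 158/158 (tight); water 280/280 (tight).
Dual feasibility on the basic columns requires 4·y_labor + 5·y_water = 55, 1·y_labor + 4·y_water = 38.5.
→ y_labor = 2.5 and y_water = 9.
canola enters the basis when its profit ≥ yᵀa₃ = 2.5·2 + 9·1 = 14.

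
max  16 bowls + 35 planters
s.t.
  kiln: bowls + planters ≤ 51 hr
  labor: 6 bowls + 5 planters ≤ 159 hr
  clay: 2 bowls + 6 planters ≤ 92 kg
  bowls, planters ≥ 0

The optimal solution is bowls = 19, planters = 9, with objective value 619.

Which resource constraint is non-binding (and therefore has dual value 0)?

kiln

kiln: 28/51 (slack 23)
labor: 159/159 (binding)
clay: 92/92 (binding)
By complementary slackness, a constraint with positive slack has shadow price 0 → kiln.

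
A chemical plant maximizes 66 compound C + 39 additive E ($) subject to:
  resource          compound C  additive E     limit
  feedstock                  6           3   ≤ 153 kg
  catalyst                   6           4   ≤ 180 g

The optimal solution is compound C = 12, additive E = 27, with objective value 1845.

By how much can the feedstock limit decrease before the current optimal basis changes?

Binding constraints: feedstock, catalyst. The basis is B = [[6,3],[6,4]] with det 6.
Per unit decrease in feedstock, x* moves by d = (-0.6667, 1).
The basis stays optimal until compound C reaches 0; allowable decrease = 18 kg.

18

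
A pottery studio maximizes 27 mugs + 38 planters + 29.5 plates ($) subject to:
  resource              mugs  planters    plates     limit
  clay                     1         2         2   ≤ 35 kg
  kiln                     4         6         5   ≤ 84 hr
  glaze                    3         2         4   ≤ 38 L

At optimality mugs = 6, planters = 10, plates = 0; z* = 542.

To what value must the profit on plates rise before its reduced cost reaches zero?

Check each constraint at x*: clay 26/35 (slack 9); kiln 84/84 (tight); glaze 38/38 (tight).
Slack constraints have shadow price 0 (complementary slackness).
The binding rows give the dual system: 4·y_kiln + 3·y_glaze = 27 and 6·y_kiln + 2·y_glaze = 38.
This yields shadow prices y_kiln = 6, y_glaze = 1.
plates enters the basis when its profit ≥ yᵀa₃ = 6·5 + 1·4 = 34.

34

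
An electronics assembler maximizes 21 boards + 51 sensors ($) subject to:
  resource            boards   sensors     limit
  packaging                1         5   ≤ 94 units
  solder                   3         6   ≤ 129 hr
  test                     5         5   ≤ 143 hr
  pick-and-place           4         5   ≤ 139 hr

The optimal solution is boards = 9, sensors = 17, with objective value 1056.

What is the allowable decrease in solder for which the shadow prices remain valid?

16.2

Binding constraints: packaging, solder. The basis is B = [[1,5],[3,6]] with det -9.
Per unit decrease in solder, x* moves by d = (-0.5556, 0.1111).
The basis stays optimal until boards reaches 0; allowable decrease = 16.2 hr.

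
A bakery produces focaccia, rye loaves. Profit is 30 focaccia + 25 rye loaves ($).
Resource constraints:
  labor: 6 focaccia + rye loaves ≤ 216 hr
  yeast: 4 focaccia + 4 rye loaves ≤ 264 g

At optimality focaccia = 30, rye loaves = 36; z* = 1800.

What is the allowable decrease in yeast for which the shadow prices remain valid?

120

Binding constraints: labor, yeast. The basis is B = [[6,1],[4,4]] with det 20.
Per unit decrease in yeast, x* moves by d = (0.05, -0.3).
The basis stays optimal until rye loaves reaches 0; allowable decrease = 120 g.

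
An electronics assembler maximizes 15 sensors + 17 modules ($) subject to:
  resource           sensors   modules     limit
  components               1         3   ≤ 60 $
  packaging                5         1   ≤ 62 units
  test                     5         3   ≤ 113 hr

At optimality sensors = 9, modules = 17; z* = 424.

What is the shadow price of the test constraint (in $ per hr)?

0

Check each constraint at x*: components 60/60 (tight); packaging 62/62 (tight); test 96/113 (slack 17).
By complementary slackness, y = 0 for the non-binding constraint.
The binding rows give the dual system: 1·y_components + 5·y_packaging = 15 and 3·y_components + 1·y_packaging = 17.
→ y_components = 5 and y_packaging = 2.
Shadow price of test = 0.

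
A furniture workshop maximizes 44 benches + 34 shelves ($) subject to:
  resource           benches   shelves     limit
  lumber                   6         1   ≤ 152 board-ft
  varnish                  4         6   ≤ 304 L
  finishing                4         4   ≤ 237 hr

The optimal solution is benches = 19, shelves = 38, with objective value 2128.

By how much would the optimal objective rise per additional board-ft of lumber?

Binding: lumber and varnish. Non-binding: finishing (9 unused).
By complementary slackness, y = 0 for the non-binding constraint.
From A_Bᵀ y = c: 6·y_lumber + 4·y_varnish = 44; 1·y_lumber + 6·y_varnish = 34.
→ y_lumber = 4 and y_varnish = 5.
Shadow price of lumber = 4.

4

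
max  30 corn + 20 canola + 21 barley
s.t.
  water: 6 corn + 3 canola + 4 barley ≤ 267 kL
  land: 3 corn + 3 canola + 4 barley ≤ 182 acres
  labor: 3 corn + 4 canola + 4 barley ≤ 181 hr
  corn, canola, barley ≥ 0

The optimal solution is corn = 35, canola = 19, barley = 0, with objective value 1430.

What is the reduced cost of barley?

At the optimum: water uses 267 of 267 (binding); land uses 162 of 182 (slack = 20); labor uses 181 of 181 (binding).
Slack constraints have shadow price 0 (complementary slackness).
Dual feasibility on the basic columns requires 6·y_water + 3·y_labor = 30, 3·y_water + 4·y_labor = 20.
→ y_water = 4 and y_labor = 2.
Reduced cost of barley: c₃ − yᵀa₃ = 21 − (4·4 + 2·4) = 21 − 24 = -3.

-3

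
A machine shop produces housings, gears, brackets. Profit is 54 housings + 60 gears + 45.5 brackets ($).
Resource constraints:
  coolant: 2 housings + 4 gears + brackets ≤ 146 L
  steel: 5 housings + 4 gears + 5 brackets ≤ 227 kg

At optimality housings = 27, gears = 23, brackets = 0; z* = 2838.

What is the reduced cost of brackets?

-1.5

Check each constraint at x*: coolant 146/146 (tight); steel 227/227 (tight).
Dual feasibility on the basic columns requires 2·y_coolant + 5·y_steel = 54, 4·y_coolant + 4·y_steel = 60.
This yields shadow prices y_coolant = 7, y_steel = 8.
Reduced cost of brackets: c₃ − yᵀa₃ = 45.5 − (7·1 + 8·5) = 45.5 − 47 = -1.5.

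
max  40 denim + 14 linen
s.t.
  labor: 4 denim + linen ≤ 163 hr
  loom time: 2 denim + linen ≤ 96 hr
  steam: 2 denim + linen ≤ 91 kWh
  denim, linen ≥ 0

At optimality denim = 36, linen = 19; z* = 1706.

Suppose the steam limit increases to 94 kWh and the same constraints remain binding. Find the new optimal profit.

1730

At the optimum: labor uses 163 of 163 (binding); loom time uses 91 of 96 (slack = 5); steam uses 91 of 91 (binding).
Since loom time is not tight, its dual is 0.
From A_Bᵀ y = c: 4·y_labor + 2·y_steam = 40; 1·y_labor + 1·y_steam = 14.
Solving: y_labor = 6, y_steam = 8.
Δz = y_steam·Δb = 8 × (3) = 24, so new z* = 1706 + 24 = 1730.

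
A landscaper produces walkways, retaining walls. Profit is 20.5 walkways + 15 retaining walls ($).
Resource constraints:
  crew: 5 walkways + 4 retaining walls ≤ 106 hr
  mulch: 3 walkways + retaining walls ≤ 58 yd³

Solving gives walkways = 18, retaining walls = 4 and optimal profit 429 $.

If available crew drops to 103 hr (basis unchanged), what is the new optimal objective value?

418.5

Check each constraint at x*: crew 106/106 (tight); mulch 58/58 (tight).
From A_Bᵀ y = c: 5·y_crew + 3·y_mulch = 20.5; 4·y_crew + 1·y_mulch = 15.
→ y_crew = 3.5 and y_mulch = 1.
Δz = y_crew·Δb = 3.5 × (-3) = -10.5, so new z* = 429 − 10.5 = 418.5.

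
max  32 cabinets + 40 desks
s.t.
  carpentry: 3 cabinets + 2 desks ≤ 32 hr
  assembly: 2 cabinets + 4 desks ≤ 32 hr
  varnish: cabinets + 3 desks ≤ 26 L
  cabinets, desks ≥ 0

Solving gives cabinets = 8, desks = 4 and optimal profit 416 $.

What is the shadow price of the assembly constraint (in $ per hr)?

At the optimum: carpentry uses 32 of 32 (binding); assembly uses 32 of 32 (binding); varnish uses 20 of 26 (slack = 6).
Since varnish is not tight, its dual is 0.
The binding rows give the dual system: 3·y_carpentry + 2·y_assembly = 32 and 2·y_carpentry + 4·y_assembly = 40.
→ y_carpentry = 6 and y_assembly = 7.
Shadow price of assembly = 7.

7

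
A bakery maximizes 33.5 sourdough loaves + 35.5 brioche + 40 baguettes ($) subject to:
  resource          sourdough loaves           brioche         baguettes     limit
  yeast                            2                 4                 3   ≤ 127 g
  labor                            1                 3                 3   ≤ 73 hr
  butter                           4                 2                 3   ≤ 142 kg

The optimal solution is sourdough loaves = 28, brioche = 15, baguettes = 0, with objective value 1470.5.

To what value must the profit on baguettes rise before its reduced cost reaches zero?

42

At the optimum: yeast uses 116 of 127 (slack = 11); labor uses 73 of 73 (binding); butter uses 142 of 142 (binding).
Slack constraints have shadow price 0 (complementary slackness).
From A_Bᵀ y = c: 1·y_labor + 4·y_butter = 33.5; 3·y_labor + 2·y_butter = 35.5.
This yields shadow prices y_labor = 7.5, y_butter = 6.5.
baguettes enters the basis when its profit ≥ yᵀa₃ = 7.5·3 + 6.5·3 = 42.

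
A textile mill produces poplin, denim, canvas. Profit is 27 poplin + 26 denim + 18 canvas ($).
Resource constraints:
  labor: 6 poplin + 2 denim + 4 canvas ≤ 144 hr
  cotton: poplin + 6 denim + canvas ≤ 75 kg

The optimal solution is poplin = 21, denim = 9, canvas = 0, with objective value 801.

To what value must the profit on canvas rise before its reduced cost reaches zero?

19

At the optimum: labor uses 144 of 144 (binding); cotton uses 75 of 75 (binding).
From A_Bᵀ y = c: 6·y_labor + 1·y_cotton = 27; 2·y_labor + 6·y_cotton = 26.
Solving: y_labor = 4, y_cotton = 3.
canvas enters the basis when its profit ≥ yᵀa₃ = 4·4 + 3·1 = 19.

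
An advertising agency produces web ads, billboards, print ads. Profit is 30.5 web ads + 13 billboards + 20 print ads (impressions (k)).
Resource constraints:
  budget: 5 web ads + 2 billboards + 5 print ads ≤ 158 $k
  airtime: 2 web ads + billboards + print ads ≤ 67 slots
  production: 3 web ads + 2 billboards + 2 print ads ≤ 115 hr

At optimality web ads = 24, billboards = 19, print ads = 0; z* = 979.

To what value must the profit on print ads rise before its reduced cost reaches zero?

26.5

Binding: budget and airtime. Non-binding: production (5 unused).
Since production is not tight, its dual is 0.
Dual feasibility on the basic columns requires 5·y_budget + 2·y_airtime = 30.5, 2·y_budget + 1·y_airtime = 13.
Solving: y_budget = 4.5, y_airtime = 4.
print ads enters the basis when its profit ≥ yᵀa₃ = 4.5·5 + 4·1 = 26.5.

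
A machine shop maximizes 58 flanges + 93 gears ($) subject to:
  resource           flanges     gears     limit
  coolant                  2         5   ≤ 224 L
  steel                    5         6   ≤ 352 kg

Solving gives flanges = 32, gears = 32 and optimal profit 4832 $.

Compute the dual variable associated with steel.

Both coolant and steel are binding at x*.
From A_Bᵀ y = c: 2·y_coolant + 5·y_steel = 58; 5·y_coolant + 6·y_steel = 93.
→ y_coolant = 9 and y_steel = 8.
Shadow price of steel = 8.

8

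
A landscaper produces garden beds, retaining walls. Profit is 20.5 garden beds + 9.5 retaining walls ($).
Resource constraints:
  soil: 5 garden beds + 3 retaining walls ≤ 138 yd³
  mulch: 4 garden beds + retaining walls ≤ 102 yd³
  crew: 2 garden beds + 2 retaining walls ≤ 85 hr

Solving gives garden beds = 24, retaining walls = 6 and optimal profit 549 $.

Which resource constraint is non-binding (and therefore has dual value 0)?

crew

soil: 138/138 (binding)
mulch: 102/102 (binding)
crew: 60/85 (slack 25)
By complementary slackness, a constraint with positive slack has shadow price 0 → crew.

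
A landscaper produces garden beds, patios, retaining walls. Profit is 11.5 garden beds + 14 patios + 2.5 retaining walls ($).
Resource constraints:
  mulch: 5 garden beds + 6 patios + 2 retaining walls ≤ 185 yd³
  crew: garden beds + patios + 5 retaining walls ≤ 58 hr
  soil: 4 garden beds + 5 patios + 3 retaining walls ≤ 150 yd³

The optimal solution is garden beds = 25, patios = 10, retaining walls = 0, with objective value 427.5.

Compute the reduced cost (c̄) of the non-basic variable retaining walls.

At the optimum: mulch uses 185 of 185 (binding); crew uses 35 of 58 (slack = 23); soil uses 150 of 150 (binding).
Since crew is not tight, its dual is 0.
The binding rows give the dual system: 5·y_mulch + 4·y_soil = 11.5 and 6·y_mulch + 5·y_soil = 14.
This yields shadow prices y_mulch = 1.5, y_soil = 1.
Reduced cost of retaining walls: c₃ − yᵀa₃ = 2.5 − (1.5·2 + 1·3) = 2.5 − 6 = -3.5.

-3.5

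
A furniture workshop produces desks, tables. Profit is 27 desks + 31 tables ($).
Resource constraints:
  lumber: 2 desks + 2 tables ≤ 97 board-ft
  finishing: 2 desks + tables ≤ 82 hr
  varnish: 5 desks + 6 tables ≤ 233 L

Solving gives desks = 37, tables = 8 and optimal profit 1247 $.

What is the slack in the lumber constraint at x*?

7

lumber used = 2·37 + 2·8 = 90; slack = 97 − 90 = 7.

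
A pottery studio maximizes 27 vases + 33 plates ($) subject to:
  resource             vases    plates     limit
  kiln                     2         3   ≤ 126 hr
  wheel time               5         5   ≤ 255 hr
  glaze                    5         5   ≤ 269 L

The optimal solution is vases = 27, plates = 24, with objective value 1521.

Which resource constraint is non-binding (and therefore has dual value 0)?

kiln: 126/126 (binding)
wheel time: 255/255 (binding)
glaze: 255/269 (slack 14)
By complementary slackness, a constraint with positive slack has shadow price 0 → glaze.

glaze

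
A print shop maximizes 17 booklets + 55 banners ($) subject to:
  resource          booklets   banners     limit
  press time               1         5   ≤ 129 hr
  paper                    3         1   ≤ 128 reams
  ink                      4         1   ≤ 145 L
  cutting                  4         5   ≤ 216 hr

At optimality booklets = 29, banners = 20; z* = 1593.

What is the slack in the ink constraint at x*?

ink used = 4·29 + 1·20 = 136; slack = 145 − 136 = 9.

9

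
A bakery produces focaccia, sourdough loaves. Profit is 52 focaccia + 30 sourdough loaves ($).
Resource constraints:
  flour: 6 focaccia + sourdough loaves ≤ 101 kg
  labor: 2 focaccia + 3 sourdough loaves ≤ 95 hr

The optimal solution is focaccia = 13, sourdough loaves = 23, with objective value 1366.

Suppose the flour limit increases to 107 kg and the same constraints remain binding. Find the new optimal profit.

1402

Both flour and labor are binding at x*.
The binding rows give the dual system: 6·y_flour + 2·y_labor = 52 and 1·y_flour + 3·y_labor = 30.
This yields shadow prices y_flour = 6, y_labor = 8.
Δz = y_flour·Δb = 6 × (6) = 36, so new z* = 1366 + 36 = 1402.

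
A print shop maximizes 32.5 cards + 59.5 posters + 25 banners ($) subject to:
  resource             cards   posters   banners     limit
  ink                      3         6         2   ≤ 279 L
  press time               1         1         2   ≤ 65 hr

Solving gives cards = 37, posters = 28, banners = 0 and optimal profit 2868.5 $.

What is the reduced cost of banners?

Both ink and press time are binding at x*.
Dual feasibility on the basic columns requires 3·y_ink + 1·y_press time = 32.5, 6·y_ink + 1·y_press time = 59.5.
Solving: y_ink = 9, y_press time = 5.5.
Reduced cost of banners: c₃ − yᵀa₃ = 25 − (9·2 + 5.5·2) = 25 − 29 = -4.

-4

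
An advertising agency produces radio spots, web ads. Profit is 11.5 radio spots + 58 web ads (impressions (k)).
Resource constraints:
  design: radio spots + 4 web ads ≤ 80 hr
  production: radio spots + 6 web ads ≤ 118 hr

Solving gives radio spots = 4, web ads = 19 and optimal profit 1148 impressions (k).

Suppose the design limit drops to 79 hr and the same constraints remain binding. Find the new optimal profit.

Check each constraint at x*: design 80/80 (tight); production 118/118 (tight).
From A_Bᵀ y = c: 1·y_design + 1·y_production = 11.5; 4·y_design + 6·y_production = 58.
Solving: y_design = 5.5, y_production = 6.
Δz = y_design·Δb = 5.5 × (-1) = -5.5, so new z* = 1148 − 5.5 = 1142.5.

1142.5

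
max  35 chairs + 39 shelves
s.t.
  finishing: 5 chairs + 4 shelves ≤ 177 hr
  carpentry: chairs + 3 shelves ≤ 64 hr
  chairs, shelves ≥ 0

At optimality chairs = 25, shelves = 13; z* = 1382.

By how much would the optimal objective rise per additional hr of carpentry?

5

At the optimum: finishing uses 177 of 177 (binding); carpentry uses 64 of 64 (binding).
Dual feasibility on the basic columns requires 5·y_finishing + 1·y_carpentry = 35, 4·y_finishing + 3·y_carpentry = 39.
→ y_finishing = 6 and y_carpentry = 5.
Shadow price of carpentry = 5.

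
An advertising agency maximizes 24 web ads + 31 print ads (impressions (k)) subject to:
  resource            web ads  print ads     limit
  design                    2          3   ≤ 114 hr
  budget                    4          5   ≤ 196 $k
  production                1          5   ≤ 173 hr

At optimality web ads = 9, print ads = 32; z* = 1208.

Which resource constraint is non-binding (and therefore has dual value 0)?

production

design: 114/114 (binding)
budget: 196/196 (binding)
production: 169/173 (slack 4)
By complementary slackness, a constraint with positive slack has shadow price 0 → production.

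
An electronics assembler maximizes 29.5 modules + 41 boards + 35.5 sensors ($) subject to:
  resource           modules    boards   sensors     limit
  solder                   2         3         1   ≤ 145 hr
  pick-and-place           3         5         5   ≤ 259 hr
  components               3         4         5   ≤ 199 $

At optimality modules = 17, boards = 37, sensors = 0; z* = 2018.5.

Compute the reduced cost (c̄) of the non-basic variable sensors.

-2

Check each constraint at x*: solder 145/145 (tight); pick-and-place 236/259 (slack 23); components 199/199 (tight).
Slack constraints have shadow price 0 (complementary slackness).
The binding rows give the dual system: 2·y_solder + 3·y_components = 29.5 and 3·y_solder + 4·y_components = 41.
This yields shadow prices y_solder = 5, y_components = 6.5.
Reduced cost of sensors: c₃ − yᵀa₃ = 35.5 − (5·1 + 6.5·5) = 35.5 − 37.5 = -2.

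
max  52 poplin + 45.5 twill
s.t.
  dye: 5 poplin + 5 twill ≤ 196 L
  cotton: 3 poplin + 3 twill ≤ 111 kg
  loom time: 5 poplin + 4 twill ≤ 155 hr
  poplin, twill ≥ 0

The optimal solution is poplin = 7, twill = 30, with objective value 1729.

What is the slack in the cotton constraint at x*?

0

cotton used = 3·7 + 3·30 = 111; slack = 111 − 111 = 0.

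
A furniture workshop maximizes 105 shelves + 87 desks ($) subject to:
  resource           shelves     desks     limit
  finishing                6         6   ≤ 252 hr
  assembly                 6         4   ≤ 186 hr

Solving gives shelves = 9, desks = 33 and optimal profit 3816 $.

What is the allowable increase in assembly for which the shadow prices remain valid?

Binding constraints: finishing, assembly. The basis is B = [[6,6],[6,4]] with det -12.
Per unit increase in assembly, x* moves by d = (0.5, -0.5).
The basis stays optimal until desks reaches 0; allowable increase = 66 hr.

66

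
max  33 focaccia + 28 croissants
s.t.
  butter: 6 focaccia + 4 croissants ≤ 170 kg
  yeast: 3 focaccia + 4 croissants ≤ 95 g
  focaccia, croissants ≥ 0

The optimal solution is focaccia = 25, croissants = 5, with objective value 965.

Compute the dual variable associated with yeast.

3

Check each constraint at x*: butter 170/170 (tight); yeast 95/95 (tight).
From A_Bᵀ y = c: 6·y_butter + 3·y_yeast = 33; 4·y_butter + 4·y_yeast = 28.
→ y_butter = 4 and y_yeast = 3.
Shadow price of yeast = 3.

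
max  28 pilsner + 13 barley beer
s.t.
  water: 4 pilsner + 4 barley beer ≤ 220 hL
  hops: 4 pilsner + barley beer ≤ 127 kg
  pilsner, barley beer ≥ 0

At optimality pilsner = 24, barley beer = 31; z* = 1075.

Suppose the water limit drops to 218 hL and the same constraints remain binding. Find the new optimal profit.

Both water and hops are binding at x*.
From A_Bᵀ y = c: 4·y_water + 4·y_hops = 28; 4·y_water + 1·y_hops = 13.
→ y_water = 2 and y_hops = 5.
Δz = y_water·Δb = 2 × (-2) = -4, so new z* = 1075 − 4 = 1071.

1071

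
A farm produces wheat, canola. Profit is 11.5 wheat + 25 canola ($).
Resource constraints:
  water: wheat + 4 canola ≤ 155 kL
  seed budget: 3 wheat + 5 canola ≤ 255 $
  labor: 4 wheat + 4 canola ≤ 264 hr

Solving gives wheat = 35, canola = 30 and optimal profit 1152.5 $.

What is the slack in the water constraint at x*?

0

water used = 1·35 + 4·30 = 155; slack = 155 − 155 = 0.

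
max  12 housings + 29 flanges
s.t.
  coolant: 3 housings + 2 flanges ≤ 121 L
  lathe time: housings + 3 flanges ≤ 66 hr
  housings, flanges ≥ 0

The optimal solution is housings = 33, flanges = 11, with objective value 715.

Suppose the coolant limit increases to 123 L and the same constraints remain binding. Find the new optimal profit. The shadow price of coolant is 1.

Δb = 2, so new z* = 715 + (1)·(2) = 715 + 2 = 717.

717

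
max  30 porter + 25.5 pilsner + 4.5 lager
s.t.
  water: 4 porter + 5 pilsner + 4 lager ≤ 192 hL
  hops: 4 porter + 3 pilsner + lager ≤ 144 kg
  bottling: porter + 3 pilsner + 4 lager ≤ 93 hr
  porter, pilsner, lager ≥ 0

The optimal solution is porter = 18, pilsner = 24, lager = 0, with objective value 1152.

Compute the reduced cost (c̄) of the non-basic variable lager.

Binding: water and hops. Non-binding: bottling (3 unused).
By complementary slackness, y = 0 for the non-binding constraint.
Dual feasibility on the basic columns requires 4·y_water + 4·y_hops = 30, 5·y_water + 3·y_hops = 25.5.
→ y_water = 1.5 and y_hops = 6.
Reduced cost of lager: c₃ − yᵀa₃ = 4.5 − (1.5·4 + 6·1) = 4.5 − 12 = -7.5.

-7.5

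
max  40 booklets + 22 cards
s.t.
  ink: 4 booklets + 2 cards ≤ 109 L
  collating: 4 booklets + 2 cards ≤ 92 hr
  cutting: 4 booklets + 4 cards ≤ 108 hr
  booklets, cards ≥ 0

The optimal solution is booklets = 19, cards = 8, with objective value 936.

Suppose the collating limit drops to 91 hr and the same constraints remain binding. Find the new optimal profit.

Check each constraint at x*: ink 92/109 (slack 17); collating 92/92 (tight); cutting 108/108 (tight).
Slack constraints have shadow price 0 (complementary slackness).
From A_Bᵀ y = c: 4·y_collating + 4·y_cutting = 40; 2·y_collating + 4·y_cutting = 22.
This yields shadow prices y_collating = 9, y_cutting = 1.
Δz = y_collating·Δb = 9 × (-1) = -9, so new z* = 936 − 9 = 927.

927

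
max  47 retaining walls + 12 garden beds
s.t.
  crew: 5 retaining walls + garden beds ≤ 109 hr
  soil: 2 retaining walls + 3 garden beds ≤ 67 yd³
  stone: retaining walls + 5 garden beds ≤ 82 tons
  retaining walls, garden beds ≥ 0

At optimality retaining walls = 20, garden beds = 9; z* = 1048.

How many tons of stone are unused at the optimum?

stone used = 1·20 + 5·9 = 65; slack = 82 − 65 = 17.

17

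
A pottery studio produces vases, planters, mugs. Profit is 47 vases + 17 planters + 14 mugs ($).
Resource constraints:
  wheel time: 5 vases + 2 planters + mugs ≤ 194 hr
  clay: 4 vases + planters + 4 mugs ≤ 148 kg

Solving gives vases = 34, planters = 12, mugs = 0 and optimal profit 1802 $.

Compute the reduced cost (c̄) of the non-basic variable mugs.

-5

Both wheel time and clay are binding at x*.
The binding rows give the dual system: 5·y_wheel time + 4·y_clay = 47 and 2·y_wheel time + 1·y_clay = 17.
→ y_wheel time = 7 and y_clay = 3.
Reduced cost of mugs: c₃ − yᵀa₃ = 14 − (7·1 + 3·4) = 14 − 19 = -5.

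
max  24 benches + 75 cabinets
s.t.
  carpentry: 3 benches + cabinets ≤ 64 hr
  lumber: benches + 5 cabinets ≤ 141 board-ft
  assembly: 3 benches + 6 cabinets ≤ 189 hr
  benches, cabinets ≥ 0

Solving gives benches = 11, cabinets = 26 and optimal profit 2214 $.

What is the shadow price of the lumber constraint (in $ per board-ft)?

At the optimum: carpentry uses 59 of 64 (slack = 5); lumber uses 141 of 141 (binding); assembly uses 189 of 189 (binding).
Since carpentry is not tight, its dual is 0.
The binding rows give the dual system: 1·y_lumber + 3·y_assembly = 24 and 5·y_lumber + 6·y_assembly = 75.
Solving: y_lumber = 9, y_assembly = 5.
Shadow price of lumber = 9.

9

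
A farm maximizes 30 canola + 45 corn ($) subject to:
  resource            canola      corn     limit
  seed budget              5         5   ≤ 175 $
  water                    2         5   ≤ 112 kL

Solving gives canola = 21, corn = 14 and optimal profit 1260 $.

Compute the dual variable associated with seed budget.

4

At the optimum: seed budget uses 175 of 175 (binding); water uses 112 of 112 (binding).
The binding rows give the dual system: 5·y_seed budget + 2·y_water = 30 and 5·y_seed budget + 5·y_water = 45.
Solving: y_seed budget = 4, y_water = 5.
Shadow price of seed budget = 4.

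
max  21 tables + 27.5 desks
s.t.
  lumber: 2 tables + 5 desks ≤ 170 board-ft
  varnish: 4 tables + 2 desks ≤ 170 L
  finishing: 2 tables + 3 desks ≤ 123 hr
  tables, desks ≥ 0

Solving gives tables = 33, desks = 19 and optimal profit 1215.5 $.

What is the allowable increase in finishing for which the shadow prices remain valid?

Binding constraints: varnish, finishing. The basis is B = [[4,2],[2,3]] with det 8.
Per unit increase in finishing, x* moves by d = (-0.25, 0.5).
The basis stays optimal until lumber becomes binding; allowable increase = 4.5 hr.

4.5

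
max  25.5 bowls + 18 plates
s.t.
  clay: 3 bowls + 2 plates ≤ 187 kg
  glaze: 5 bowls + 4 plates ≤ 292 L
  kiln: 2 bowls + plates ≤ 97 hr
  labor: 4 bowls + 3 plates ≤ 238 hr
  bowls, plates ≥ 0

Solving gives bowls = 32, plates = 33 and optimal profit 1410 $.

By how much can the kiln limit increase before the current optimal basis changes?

19.8

Binding constraints: glaze, kiln. The basis is B = [[5,4],[2,1]] with det -3.
Per unit increase in kiln, x* moves by d = (1.3333, -1.6667).
The basis stays optimal until plates reaches 0; allowable increase = 19.8 hr.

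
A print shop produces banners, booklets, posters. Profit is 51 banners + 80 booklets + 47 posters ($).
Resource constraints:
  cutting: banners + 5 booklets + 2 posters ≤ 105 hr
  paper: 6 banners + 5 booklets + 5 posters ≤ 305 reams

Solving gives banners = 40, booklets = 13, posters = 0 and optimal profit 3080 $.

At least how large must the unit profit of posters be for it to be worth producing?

53

Both cutting and paper are binding at x*.
The binding rows give the dual system: 1·y_cutting + 6·y_paper = 51 and 5·y_cutting + 5·y_paper = 80.
This yields shadow prices y_cutting = 9, y_paper = 7.
posters enters the basis when its profit ≥ yᵀa₃ = 9·2 + 7·5 = 53.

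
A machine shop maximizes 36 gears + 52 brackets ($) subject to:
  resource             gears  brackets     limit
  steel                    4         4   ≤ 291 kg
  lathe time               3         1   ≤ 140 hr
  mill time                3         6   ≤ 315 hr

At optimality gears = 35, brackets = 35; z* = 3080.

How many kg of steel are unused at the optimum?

11

steel used = 4·35 + 4·35 = 280; slack = 291 − 280 = 11.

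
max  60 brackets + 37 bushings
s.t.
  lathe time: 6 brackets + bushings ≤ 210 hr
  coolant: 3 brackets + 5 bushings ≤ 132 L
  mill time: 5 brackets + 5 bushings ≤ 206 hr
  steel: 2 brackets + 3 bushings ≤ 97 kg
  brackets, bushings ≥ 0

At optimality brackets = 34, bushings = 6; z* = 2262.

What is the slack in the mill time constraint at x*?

mill time used = 5·34 + 5·6 = 200; slack = 206 − 200 = 6.

6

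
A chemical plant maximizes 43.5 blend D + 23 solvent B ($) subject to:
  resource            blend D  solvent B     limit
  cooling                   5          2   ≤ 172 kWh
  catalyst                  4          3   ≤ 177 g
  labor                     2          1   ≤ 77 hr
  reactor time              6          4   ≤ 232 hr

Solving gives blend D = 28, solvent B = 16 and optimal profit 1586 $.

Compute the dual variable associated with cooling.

4.5

At the optimum: cooling uses 172 of 172 (binding); catalyst uses 160 of 177 (slack = 17); labor uses 72 of 77 (slack = 5); reactor time uses 232 of 232 (binding).
Slack constraints have shadow price 0 (complementary slackness).
The binding rows give the dual system: 5·y_cooling + 6·y_reactor time = 43.5 and 2·y_cooling + 4·y_reactor time = 23.
→ y_cooling = 4.5 and y_reactor time = 3.5.
Shadow price of cooling = 4.5.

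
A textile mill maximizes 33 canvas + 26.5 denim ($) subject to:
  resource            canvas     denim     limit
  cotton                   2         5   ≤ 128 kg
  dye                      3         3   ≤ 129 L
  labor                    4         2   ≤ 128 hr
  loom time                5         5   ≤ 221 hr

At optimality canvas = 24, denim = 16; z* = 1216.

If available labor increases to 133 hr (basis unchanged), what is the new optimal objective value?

Check each constraint at x*: cotton 128/128 (tight); dye 120/129 (slack 9); labor 128/128 (tight); loom time 200/221 (slack 21).
Since dye, loom time are not tight, their duals are 0.
Dual feasibility on the basic columns requires 2·y_cotton + 4·y_labor = 33, 5·y_cotton + 2·y_labor = 26.5.
Solving: y_cotton = 2.5, y_labor = 7.
Δz = y_labor·Δb = 7 × (5) = 35, so new z* = 1216 + 35 = 1251.

1251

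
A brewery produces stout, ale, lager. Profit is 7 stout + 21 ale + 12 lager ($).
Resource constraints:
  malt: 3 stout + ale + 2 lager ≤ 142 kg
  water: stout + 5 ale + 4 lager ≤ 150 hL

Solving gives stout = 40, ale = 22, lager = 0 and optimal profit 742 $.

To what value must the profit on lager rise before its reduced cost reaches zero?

18

Both malt and water are binding at x*.
Dual feasibility on the basic columns requires 3·y_malt + 1·y_water = 7, 1·y_malt + 5·y_water = 21.
Solving: y_malt = 1, y_water = 4.
lager enters the basis when its profit ≥ yᵀa₃ = 1·2 + 4·4 = 18.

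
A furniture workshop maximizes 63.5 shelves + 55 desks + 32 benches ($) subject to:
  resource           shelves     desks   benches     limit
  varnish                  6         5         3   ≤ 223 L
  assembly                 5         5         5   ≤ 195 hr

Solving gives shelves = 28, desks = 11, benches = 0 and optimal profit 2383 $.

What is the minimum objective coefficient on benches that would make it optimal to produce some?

38

Check each constraint at x*: varnish 223/223 (tight); assembly 195/195 (tight).
From A_Bᵀ y = c: 6·y_varnish + 5·y_assembly = 63.5; 5·y_varnish + 5·y_assembly = 55.
This yields shadow prices y_varnish = 8.5, y_assembly = 2.5.
benches enters the basis when its profit ≥ yᵀa₃ = 8.5·3 + 2.5·5 = 38.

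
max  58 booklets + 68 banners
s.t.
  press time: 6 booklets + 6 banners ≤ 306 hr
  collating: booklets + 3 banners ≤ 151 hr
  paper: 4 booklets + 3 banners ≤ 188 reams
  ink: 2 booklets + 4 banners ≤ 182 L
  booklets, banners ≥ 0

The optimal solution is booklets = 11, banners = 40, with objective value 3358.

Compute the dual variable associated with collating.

Binding: press time and ink. Non-binding: collating (20 unused), paper (24 unused).
Since collating, paper are not tight, their duals are 0.
The binding rows give the dual system: 6·y_press time + 2·y_ink = 58 and 6·y_press time + 4·y_ink = 68.
→ y_press time = 8 and y_ink = 5.
Shadow price of collating = 0.

0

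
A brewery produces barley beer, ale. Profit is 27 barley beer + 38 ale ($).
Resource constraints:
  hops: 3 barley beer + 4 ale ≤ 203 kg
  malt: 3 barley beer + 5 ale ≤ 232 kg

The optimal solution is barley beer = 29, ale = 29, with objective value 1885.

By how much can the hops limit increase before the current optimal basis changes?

29

Binding constraints: hops, malt. The basis is B = [[3,4],[3,5]] with det 3.
Per unit increase in hops, x* moves by d = (1.6667, -1).
The basis stays optimal until ale reaches 0; allowable increase = 29 kg.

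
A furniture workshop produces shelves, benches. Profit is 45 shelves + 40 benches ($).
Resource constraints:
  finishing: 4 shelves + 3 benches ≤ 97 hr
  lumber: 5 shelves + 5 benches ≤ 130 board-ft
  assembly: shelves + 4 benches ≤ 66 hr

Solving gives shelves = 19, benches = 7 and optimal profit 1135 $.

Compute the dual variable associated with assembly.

0

At the optimum: finishing uses 97 of 97 (binding); lumber uses 130 of 130 (binding); assembly uses 47 of 66 (slack = 19).
Slack constraints have shadow price 0 (complementary slackness).
The binding rows give the dual system: 4·y_finishing + 5·y_lumber = 45 and 3·y_finishing + 5·y_lumber = 40.
This yields shadow prices y_finishing = 5, y_lumber = 5.
Shadow price of assembly = 0.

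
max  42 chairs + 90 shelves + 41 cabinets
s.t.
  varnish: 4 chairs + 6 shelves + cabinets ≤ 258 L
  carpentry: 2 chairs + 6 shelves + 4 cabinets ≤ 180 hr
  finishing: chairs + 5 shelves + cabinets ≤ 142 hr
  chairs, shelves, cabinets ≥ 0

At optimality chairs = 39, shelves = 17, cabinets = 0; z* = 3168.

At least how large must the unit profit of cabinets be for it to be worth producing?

Check each constraint at x*: varnish 258/258 (tight); carpentry 180/180 (tight); finishing 124/142 (slack 18).
Since finishing is not tight, its dual is 0.
From A_Bᵀ y = c: 4·y_varnish + 2·y_carpentry = 42; 6·y_varnish + 6·y_carpentry = 90.
This yields shadow prices y_varnish = 6, y_carpentry = 9.
cabinets enters the basis when its profit ≥ yᵀa₃ = 6·1 + 9·4 = 42.

42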